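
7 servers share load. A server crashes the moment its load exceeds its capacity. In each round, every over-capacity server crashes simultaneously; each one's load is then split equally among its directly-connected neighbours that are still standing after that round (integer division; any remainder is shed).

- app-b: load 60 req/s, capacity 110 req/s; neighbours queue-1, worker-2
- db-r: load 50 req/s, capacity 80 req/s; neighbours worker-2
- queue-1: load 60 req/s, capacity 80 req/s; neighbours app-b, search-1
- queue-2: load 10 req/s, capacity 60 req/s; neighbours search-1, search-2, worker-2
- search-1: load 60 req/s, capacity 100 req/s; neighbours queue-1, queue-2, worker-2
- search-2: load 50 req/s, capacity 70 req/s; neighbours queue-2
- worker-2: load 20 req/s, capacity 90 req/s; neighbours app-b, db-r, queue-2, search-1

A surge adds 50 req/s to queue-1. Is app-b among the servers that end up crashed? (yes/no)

Round 1 — queue-1 at 110 > 80. queue-1 crashes.
  queue-1 sheds 110 req/s to app-b, search-1: 55 each.
    app-b: 60+55 = 115 > 110
    search-1: 60+55 = 115 > 100
Round 2 — app-b, search-1 crash.
  app-b sheds 115 req/s to worker-2: 115 each.
    worker-2: 20+115 = 135 > 90
  search-1 sheds 115 req/s to queue-2, worker-2: 57 each (1 lost).
    queue-2: 10+57 = 67 > 60
    worker-2: 135+57 = 192 > 90
Round 3 — queue-2, worker-2 crash.
  queue-2 sheds 67 req/s to search-2: 67 each.
    search-2: 50+67 = 117 > 70
  worker-2 sheds 192 req/s to db-r: 192 each.
    db-r: 50+192 = 242 > 80
Round 4 — db-r, search-2 crash.
  db-r sheds 242 req/s: no online neighbours, lost.
  search-2 sheds 117 req/s: no online neighbours, lost.
No further crashes.

yes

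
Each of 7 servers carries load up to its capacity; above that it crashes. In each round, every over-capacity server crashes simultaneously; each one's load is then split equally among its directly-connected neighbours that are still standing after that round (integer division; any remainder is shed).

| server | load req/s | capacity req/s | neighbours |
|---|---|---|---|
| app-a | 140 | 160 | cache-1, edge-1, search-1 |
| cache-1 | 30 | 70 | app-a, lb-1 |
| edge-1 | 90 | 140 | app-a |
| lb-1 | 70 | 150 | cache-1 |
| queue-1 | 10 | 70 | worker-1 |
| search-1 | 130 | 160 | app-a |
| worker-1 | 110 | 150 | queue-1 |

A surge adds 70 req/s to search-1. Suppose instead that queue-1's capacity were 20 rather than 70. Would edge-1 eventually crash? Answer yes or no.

With queue-1's capacity at 20:
Round 1 — search-1 at 200 > 160. search-1 crashes.
  search-1 sheds 200 req/s to app-a: 200 each.
    app-a: 140+200 = 340 > 160
Round 2 — app-a crashes.
  app-a sheds 340 req/s to cache-1, edge-1: 170 each.
    cache-1: 30+170 = 200 > 70
    edge-1: 90+170 = 260 > 140
Round 3 — cache-1, edge-1 crash.
  cache-1 sheds 200 req/s to lb-1: 200 each.
    lb-1: 70+200 = 270 > 150
  edge-1 sheds 260 req/s: no online neighbours, lost.
Round 4 — lb-1 crashes.
  lb-1 sheds 270 req/s: no online neighbours, lost.
No further crashes.

yes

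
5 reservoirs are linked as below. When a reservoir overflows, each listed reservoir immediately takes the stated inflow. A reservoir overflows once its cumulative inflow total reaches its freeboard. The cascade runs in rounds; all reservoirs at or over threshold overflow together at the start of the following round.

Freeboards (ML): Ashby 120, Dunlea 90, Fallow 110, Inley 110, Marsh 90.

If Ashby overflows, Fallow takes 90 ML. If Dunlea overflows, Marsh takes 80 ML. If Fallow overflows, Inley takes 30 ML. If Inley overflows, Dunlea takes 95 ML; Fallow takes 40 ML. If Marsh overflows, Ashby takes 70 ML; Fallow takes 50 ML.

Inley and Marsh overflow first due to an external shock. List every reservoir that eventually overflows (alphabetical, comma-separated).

Dunlea, Inley, Marsh

Round 1 — Inley, Marsh overflow (initial).
  Ashby: +70 → 70 < 120
  Dunlea: +95 → 95 ≥ 90
  Fallow: +40+50 → 90 < 110
Round 2 — Dunlea overflows.
No further overflows.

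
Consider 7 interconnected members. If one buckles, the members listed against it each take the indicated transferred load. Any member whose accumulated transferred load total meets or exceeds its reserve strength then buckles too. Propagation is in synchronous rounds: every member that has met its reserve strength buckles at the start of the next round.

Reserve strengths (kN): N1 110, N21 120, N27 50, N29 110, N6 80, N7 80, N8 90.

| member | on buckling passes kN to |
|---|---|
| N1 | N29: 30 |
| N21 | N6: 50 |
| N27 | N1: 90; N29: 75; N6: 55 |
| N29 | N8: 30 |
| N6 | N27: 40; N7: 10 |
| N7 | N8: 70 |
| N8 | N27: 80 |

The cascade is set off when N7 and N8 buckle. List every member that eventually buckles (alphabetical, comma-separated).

Round 1 — N7, N8 buckle (initial).
  N27: +80 → 80 ≥ 50
Round 2 — N27 buckles.
  N1: +90 → 90 < 110
  N29: +75 → 75 < 110
  N6: +55 → 55 < 80
No further bucklings.

N27, N7, N8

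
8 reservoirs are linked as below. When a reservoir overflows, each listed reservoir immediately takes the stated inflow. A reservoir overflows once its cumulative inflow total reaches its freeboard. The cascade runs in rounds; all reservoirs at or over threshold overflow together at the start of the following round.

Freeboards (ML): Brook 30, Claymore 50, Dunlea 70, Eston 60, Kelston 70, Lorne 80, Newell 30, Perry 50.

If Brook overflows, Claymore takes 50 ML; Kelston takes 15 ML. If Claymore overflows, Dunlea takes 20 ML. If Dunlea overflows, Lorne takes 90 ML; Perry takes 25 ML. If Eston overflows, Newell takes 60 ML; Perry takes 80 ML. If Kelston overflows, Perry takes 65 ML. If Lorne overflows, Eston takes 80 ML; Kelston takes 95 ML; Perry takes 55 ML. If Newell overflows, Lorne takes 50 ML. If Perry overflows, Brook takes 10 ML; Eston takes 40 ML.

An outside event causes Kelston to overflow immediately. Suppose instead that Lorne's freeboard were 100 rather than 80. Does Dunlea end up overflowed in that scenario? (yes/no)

With Lorne's freeboard at 100:
Round 1 — Kelston overflows (initial).
  Perry: +65 → 65 ≥ 50
Round 2 — Perry overflows.
  Brook: +10 → 10 < 30
  Eston: +40 → 40 < 60
No further overflows.

no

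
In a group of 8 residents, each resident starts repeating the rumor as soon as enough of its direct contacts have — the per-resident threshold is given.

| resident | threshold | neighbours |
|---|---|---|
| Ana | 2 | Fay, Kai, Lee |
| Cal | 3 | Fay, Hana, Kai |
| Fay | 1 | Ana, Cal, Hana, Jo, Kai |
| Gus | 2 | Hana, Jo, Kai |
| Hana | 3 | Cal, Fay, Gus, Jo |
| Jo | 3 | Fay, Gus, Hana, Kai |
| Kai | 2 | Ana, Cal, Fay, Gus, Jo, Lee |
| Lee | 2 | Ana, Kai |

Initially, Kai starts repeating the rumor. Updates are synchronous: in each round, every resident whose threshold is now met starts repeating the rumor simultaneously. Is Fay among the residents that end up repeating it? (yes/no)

Round 1 — Kai starts repeating the rumor (initial).
Round 2 — checking thresholds:
  Ana: 1 of 3 neighbours < 2, holds.
  Cal: 1 of 3 neighbours < 3, holds.
  Fay: 1 of 5 neighbours ≥ 1, starts repeating the rumor.
  Gus: 1 of 3 neighbours < 2, holds.
  Jo: 1 of 4 neighbours < 3, holds.
  Lee: 1 of 2 neighbours < 2, holds.
Round 3 — checking thresholds:
  Ana: 2 of 3 neighbours ≥ 2, starts repeating the rumor.
  Cal: 2 of 3 neighbours < 3, holds.
  Gus: 1 of 3 neighbours < 2, holds.
  Hana: 1 of 4 neighbours < 3, holds.
  Jo: 2 of 4 neighbours < 3, holds.
  Lee: 1 of 2 neighbours < 2, holds.
Round 4 — checking thresholds:
  Cal: 2 of 3 neighbours < 3, holds.
  Gus: 1 of 3 neighbours < 2, holds.
  Hana: 1 of 4 neighbours < 3, holds.
  Jo: 2 of 4 neighbours < 3, holds.
  Lee: 2 of 2 neighbours ≥ 2, starts repeating the rumor.
Round 5 — no new spreads; cascade stops.

yes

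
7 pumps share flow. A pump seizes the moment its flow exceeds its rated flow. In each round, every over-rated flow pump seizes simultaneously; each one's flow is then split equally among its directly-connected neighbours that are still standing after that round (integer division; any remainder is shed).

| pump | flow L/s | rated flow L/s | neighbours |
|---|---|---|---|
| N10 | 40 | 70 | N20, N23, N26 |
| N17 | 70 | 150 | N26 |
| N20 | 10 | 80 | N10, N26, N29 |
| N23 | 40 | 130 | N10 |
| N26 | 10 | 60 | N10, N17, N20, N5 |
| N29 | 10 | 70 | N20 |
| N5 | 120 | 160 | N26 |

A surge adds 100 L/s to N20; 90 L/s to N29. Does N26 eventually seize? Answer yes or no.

yes

Round 1 — N20 at 110 > 80; N29 at 100 > 70. N20, N29 seize.
  N20 sheds 110 L/s to N10, N26: 55 each.
    N10: 40+55 = 95 > 70
    N26: 10+55 = 65 > 60
  N29 sheds 100 L/s: no online neighbours, lost.
Round 2 — N10, N26 seize.
  N10 sheds 95 L/s to N23: 95 each.
    N23: 40+95 = 135 > 130
  N26 sheds 65 L/s to N17, N5: 32 each (1 lost).
    N17: 70+32 = 102 ≤ 150
    N5: 120+32 = 152 ≤ 160
Round 3 — N23 seizes.
  N23 sheds 135 L/s: no online neighbours, lost.
No further seizures.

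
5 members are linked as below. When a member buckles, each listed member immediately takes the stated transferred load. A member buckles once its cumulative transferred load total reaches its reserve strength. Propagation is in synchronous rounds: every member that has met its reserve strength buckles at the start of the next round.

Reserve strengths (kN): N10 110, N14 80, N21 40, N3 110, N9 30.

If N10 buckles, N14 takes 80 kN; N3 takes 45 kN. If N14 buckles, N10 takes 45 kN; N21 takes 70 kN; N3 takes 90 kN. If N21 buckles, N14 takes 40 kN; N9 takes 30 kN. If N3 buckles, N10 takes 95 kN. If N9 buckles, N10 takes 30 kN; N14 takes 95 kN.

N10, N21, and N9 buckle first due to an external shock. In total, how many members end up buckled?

Round 1 — N10, N21, N9 buckle (initial).
  N14: +80+40+95 → 215 ≥ 80
  N3: +45 → 45 < 110
Round 2 — N14 buckles.
  N3: +90 → 135 ≥ 110
Round 3 — N3 buckles.
No further bucklings.

5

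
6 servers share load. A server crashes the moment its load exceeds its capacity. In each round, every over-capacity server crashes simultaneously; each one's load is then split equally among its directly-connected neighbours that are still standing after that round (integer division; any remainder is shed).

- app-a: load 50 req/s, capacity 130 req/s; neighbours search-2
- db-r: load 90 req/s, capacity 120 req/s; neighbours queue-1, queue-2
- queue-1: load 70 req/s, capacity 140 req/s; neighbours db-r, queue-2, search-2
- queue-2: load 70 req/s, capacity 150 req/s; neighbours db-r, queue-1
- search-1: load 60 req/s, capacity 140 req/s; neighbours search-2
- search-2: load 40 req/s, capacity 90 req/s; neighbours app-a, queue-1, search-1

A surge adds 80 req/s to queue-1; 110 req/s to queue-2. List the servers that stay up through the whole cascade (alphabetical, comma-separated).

app-a, search-1

Round 1 — queue-1 at 150 > 140; queue-2 at 180 > 150. queue-1, queue-2 crash.
  queue-1 sheds 150 req/s to db-r, search-2: 75 each.
    db-r: 90+75 = 165 > 120
    search-2: 40+75 = 115 > 90
  queue-2 sheds 180 req/s to db-r: 180 each.
    db-r: 165+180 = 345 > 120
Round 2 — db-r, search-2 crash.
  db-r sheds 345 req/s: no online neighbours, lost.
  search-2 sheds 115 req/s to app-a, search-1: 57 each (1 lost).
    app-a: 50+57 = 107 ≤ 130
    search-1: 60+57 = 117 ≤ 140
No further crashes.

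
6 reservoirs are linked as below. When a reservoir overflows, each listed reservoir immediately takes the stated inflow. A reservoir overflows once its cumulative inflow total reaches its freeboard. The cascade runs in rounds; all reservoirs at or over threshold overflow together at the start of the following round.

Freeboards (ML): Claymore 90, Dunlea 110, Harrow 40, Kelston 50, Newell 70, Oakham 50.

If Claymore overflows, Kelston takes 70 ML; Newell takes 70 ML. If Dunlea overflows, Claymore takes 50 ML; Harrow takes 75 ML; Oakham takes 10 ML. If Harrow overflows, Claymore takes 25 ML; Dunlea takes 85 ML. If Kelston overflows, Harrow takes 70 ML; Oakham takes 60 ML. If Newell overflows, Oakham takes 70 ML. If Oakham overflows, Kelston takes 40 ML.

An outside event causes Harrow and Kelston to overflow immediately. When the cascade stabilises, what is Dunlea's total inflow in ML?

Round 1 — Harrow, Kelston overflow (initial).
  Claymore: +25 → 25 < 90
  Dunlea: +85 → 85 < 110
  Oakham: +60 → 60 ≥ 50
Round 2 — Oakham overflows.
No further overflows.

85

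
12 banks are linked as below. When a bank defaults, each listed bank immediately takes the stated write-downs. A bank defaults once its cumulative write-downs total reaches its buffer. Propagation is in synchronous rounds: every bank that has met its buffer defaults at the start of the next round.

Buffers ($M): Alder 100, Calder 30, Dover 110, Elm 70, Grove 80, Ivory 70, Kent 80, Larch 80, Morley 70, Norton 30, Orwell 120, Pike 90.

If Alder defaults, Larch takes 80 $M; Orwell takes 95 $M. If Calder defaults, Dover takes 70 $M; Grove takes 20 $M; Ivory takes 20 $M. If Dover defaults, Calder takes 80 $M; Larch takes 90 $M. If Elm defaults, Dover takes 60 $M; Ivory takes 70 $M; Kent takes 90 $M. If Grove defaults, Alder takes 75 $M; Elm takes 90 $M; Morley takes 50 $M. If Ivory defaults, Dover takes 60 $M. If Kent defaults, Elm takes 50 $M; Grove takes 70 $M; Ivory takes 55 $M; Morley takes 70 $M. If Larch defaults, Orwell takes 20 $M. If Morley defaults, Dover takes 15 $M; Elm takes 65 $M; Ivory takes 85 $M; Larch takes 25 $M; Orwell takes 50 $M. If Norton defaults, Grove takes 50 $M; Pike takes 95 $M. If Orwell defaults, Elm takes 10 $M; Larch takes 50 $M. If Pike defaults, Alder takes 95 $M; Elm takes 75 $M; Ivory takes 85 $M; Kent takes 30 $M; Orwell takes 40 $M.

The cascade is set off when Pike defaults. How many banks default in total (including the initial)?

11

Round 1 — Pike defaults (initial).
  Alder: +95 → 95 < 100
  Elm: +75 → 75 ≥ 70
  Ivory: +85 → 85 ≥ 70
  Kent: +30 → 30 < 80
  Orwell: +40 → 40 < 120
Round 2 — Elm, Ivory default.
  Dover: +60+60 → 120 ≥ 110
  Kent: +90 → 120 ≥ 80
Round 3 — Dover, Kent default.
  Calder: +80 → 80 ≥ 30
  Grove: +70 → 70 < 80
  Larch: +90 → 90 ≥ 80
  Morley: +70 → 70 ≥ 70
Round 4 — Calder, Larch, Morley default.
  Grove: +20 → 90 ≥ 80
  Orwell: +20+50 → 110 < 120
Round 5 — Grove defaults.
  Alder: +75 → 170 ≥ 100
Round 6 — Alder defaults.
  Orwell: +95 → 205 ≥ 120
Round 7 — Orwell defaults.
No further defaults.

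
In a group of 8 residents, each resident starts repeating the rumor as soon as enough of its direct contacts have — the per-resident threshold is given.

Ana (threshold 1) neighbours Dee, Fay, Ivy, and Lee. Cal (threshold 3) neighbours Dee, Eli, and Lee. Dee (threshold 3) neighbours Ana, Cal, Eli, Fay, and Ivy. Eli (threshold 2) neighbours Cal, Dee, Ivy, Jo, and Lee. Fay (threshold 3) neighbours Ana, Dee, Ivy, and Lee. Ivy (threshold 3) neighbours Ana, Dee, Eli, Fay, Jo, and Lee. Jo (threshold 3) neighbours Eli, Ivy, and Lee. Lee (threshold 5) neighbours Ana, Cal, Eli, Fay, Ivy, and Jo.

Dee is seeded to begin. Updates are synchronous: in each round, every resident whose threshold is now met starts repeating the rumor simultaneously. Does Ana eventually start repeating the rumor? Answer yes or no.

Round 1 — Dee starts repeating the rumor (initial).
Round 2 — checking thresholds:
  Ana: 1 of 4 neighbours ≥ 1, starts repeating the rumor.
  Cal: 1 of 3 neighbours < 3, holds.
  Eli: 1 of 5 neighbours < 2, holds.
  Fay: 1 of 4 neighbours < 3, holds.
  Ivy: 1 of 6 neighbours < 3, holds.
Round 3 — no new spreads; cascade stops.

yes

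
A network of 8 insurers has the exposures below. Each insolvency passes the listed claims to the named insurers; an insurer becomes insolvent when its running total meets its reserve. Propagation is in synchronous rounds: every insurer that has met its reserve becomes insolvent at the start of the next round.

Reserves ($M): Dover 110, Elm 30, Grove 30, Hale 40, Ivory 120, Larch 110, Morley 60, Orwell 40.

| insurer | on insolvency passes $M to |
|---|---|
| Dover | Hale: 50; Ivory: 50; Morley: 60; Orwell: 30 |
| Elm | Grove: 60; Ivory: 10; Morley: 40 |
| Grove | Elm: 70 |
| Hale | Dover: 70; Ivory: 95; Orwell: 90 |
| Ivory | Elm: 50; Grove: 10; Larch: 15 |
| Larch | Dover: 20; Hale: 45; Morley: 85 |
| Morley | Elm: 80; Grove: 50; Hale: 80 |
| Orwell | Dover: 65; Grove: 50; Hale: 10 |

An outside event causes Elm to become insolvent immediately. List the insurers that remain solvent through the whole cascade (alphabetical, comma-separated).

Dover, Hale, Ivory, Larch, Morley, Orwell

Round 1 — Elm becomes insolvent (initial).
  Grove: +60 → 60 ≥ 30
  Ivory: +10 → 10 < 120
  Morley: +40 → 40 < 60
Round 2 — Grove becomes insolvent.
No further insolvencies.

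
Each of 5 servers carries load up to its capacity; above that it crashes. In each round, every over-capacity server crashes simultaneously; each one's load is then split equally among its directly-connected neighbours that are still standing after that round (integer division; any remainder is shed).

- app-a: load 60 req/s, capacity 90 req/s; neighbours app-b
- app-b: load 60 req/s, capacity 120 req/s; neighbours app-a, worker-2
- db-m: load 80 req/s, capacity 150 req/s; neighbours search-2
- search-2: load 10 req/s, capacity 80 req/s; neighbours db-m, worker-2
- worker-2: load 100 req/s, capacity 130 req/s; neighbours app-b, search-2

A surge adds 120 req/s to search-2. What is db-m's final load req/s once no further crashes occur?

Round 1 — search-2 at 130 > 80. search-2 crashes.
  search-2 sheds 130 req/s to db-m, worker-2: 65 each.
    db-m: 80+65 = 145 ≤ 150
    worker-2: 100+65 = 165 > 130
Round 2 — worker-2 crashes.
  worker-2 sheds 165 req/s to app-b: 165 each.
    app-b: 60+165 = 225 > 120
Round 3 — app-b crashes.
  app-b sheds 225 req/s to app-a: 225 each.
    app-a: 60+225 = 285 > 90
Round 4 — app-a crashes.
  app-a sheds 285 req/s: no online neighbours, lost.
No further crashes.

145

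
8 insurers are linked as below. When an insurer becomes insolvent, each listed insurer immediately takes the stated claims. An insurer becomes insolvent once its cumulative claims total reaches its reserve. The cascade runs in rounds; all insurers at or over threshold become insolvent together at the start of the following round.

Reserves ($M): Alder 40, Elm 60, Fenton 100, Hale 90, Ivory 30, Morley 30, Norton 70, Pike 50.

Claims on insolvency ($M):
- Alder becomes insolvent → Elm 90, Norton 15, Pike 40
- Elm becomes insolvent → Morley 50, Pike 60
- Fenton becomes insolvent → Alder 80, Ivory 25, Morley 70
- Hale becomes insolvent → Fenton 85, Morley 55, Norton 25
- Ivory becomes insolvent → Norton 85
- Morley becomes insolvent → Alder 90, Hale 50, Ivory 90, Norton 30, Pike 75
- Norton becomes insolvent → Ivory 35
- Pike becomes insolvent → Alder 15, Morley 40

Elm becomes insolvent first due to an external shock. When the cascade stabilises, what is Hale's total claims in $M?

50

Round 1 — Elm becomes insolvent (initial).
  Morley: +50 → 50 ≥ 30
  Pike: +60 → 60 ≥ 50
Round 2 — Morley, Pike become insolvent.
  Alder: +90+15 → 105 ≥ 40
  Hale: +50 → 50 < 90
  Ivory: +90 → 90 ≥ 30
  Norton: +30 → 30 < 70
Round 3 — Alder, Ivory become insolvent.
  Norton: +15+85 → 130 ≥ 70
Round 4 — Norton becomes insolvent.
No further insolvencies.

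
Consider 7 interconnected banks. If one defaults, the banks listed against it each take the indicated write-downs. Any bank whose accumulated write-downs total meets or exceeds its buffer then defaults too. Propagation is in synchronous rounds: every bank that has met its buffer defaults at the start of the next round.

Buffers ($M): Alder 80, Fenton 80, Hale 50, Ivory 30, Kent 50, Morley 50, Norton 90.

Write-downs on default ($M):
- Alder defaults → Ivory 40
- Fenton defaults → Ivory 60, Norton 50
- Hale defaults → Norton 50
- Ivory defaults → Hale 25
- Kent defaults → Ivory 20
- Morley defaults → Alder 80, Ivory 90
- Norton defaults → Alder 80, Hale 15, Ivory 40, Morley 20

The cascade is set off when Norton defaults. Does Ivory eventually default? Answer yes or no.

Round 1 — Norton defaults (initial).
  Alder: +80 → 80 ≥ 80
  Hale: +15 → 15 < 50
  Ivory: +40 → 40 ≥ 30
  Morley: +20 → 20 < 50
Round 2 — Alder, Ivory default.
  Hale: +25 → 40 < 50
No further defaults.

yes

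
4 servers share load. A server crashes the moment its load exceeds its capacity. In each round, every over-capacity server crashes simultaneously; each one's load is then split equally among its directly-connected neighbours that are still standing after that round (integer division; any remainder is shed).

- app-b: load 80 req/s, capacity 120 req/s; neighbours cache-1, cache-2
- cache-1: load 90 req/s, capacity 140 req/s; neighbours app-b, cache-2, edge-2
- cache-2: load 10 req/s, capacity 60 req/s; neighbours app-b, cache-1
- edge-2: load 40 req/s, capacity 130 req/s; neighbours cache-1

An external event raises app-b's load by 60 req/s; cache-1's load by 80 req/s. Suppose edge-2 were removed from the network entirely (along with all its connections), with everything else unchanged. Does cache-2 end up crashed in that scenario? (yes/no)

yes

With edge-2 removed:
Round 1 — app-b at 140 > 120; cache-1 at 170 > 140. app-b, cache-1 crash.
  app-b sheds 140 req/s to cache-2: 140 each.
    cache-2: 10+140 = 150 > 60
  cache-1 sheds 170 req/s to cache-2: 170 each.
    cache-2: 150+170 = 320 > 60
Round 2 — cache-2 crashes.
  cache-2 sheds 320 req/s: no online neighbours, lost.
No further crashes.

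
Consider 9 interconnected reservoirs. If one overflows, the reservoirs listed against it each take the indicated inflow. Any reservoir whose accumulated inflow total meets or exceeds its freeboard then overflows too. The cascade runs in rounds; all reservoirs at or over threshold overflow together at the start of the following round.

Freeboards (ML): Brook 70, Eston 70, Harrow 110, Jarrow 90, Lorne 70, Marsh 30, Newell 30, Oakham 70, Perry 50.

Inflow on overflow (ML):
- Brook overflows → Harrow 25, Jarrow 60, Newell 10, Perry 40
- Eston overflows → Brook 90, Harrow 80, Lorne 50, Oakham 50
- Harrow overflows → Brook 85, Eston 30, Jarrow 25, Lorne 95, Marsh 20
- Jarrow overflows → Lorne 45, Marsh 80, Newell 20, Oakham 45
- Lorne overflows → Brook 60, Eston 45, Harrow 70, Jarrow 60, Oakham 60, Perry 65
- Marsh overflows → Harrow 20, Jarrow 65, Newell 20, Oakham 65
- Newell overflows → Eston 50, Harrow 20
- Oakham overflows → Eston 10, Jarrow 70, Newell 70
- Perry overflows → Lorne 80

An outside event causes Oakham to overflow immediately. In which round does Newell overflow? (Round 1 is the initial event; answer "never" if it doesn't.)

Round 1 — Oakham overflows (initial).
  Eston: +10 → 10 < 70
  Jarrow: +70 → 70 < 90
  Newell: +70 → 70 ≥ 30
Round 2 — Newell overflows.
  Eston: +50 → 60 < 70
  Harrow: +20 → 20 < 110
No further overflows.

2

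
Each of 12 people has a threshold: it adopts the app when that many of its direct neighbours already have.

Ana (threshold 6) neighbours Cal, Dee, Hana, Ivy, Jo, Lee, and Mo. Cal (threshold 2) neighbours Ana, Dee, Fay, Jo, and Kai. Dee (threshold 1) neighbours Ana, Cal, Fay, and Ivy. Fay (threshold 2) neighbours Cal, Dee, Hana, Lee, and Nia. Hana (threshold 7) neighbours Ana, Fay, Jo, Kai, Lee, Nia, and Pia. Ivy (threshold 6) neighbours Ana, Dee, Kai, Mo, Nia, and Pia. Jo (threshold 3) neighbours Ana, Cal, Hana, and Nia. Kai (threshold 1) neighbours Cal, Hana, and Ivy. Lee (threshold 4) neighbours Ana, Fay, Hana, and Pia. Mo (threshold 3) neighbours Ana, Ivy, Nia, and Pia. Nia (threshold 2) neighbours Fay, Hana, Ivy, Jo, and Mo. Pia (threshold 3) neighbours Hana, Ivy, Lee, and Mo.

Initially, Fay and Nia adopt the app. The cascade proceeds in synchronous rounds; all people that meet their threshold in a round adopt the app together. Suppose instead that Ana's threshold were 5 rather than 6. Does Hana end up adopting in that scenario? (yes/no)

no

With Ana's threshold at 5:
Round 1 — Fay, Nia adopt the app (initial).
Round 2 — checking thresholds:
  Cal: 1 of 5 neighbours < 2, not yet.
  Dee: 1 of 4 neighbours ≥ 1, adopts the app.
  Hana: 2 of 7 neighbours < 7, not yet.
  Ivy: 1 of 6 neighbours < 6, not yet.
  Jo: 1 of 4 neighbours < 3, not yet.
  Lee: 1 of 4 neighbours < 4, not yet.
  Mo: 1 of 4 neighbours < 3, not yet.
Round 3 — checking thresholds:
  Ana: 1 of 7 neighbours < 5, not yet.
  Cal: 2 of 5 neighbours ≥ 2, adopts the app.
  Hana: 2 of 7 neighbours < 7, not yet.
  Ivy: 2 of 6 neighbours < 6, not yet.
  Jo: 1 of 4 neighbours < 3, not yet.
  Lee: 1 of 4 neighbours < 4, not yet.
  Mo: 1 of 4 neighbours < 3, not yet.
Round 4 — checking thresholds:
  Ana: 2 of 7 neighbours < 5, not yet.
  Hana: 2 of 7 neighbours < 7, not yet.
  Ivy: 2 of 6 neighbours < 6, not yet.
  Jo: 2 of 4 neighbours < 3, not yet.
  Kai: 1 of 3 neighbours ≥ 1, adopts the app.
  Lee: 1 of 4 neighbours < 4, not yet.
  Mo: 1 of 4 neighbours < 3, not yet.
Round 5 — no new adoptions; cascade stops.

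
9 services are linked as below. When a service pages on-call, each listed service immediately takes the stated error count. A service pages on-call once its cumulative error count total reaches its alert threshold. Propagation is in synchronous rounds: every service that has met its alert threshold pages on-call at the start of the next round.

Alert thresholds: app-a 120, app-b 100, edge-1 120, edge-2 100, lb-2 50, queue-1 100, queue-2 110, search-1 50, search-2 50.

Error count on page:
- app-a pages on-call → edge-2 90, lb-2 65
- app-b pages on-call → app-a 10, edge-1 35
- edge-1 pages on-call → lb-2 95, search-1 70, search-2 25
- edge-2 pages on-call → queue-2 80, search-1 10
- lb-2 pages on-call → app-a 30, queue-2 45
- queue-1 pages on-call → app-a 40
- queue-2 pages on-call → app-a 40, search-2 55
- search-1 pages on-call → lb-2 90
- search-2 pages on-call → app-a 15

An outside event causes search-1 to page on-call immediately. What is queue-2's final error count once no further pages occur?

45

Round 1 — search-1 pages on-call (initial).
  lb-2: +90 → 90 ≥ 50
Round 2 — lb-2 pages on-call.
  app-a: +30 → 30 < 120
  queue-2: +45 → 45 < 110
No further pages.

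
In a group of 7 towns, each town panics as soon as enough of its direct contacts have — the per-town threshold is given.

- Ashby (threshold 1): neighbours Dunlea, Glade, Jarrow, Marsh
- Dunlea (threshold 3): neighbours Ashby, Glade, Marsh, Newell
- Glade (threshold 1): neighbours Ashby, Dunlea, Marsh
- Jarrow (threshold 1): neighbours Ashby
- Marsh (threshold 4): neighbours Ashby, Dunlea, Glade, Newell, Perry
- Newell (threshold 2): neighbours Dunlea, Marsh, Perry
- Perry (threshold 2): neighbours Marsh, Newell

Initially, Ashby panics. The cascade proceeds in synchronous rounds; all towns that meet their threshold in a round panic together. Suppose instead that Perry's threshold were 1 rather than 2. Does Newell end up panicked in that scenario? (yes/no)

no

With Perry's threshold at 1:
Round 1 — Ashby panics (initial).
Round 2 — checking thresholds:
  Dunlea: 1 of 4 neighbours < 3, not yet.
  Glade: 1 of 3 neighbours ≥ 1, panics.
  Jarrow: 1 of 1 neighbours ≥ 1, panics.
  Marsh: 1 of 5 neighbours < 4, not yet.
Round 3 — no new panics; cascade stops.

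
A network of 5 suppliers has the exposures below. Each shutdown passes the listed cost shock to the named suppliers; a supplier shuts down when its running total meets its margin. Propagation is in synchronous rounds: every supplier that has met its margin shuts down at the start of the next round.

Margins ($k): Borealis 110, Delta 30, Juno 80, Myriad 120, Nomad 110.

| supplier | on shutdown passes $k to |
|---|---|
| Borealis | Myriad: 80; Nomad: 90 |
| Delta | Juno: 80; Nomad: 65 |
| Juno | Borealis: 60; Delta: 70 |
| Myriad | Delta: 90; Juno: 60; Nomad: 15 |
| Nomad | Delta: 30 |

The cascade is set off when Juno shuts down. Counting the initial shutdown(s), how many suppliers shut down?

2

Round 1 — Juno shuts down (initial).
  Borealis: +60 → 60 < 110
  Delta: +70 → 70 ≥ 30
Round 2 — Delta shuts down.
  Nomad: +65 → 65 < 110
No further shutdowns.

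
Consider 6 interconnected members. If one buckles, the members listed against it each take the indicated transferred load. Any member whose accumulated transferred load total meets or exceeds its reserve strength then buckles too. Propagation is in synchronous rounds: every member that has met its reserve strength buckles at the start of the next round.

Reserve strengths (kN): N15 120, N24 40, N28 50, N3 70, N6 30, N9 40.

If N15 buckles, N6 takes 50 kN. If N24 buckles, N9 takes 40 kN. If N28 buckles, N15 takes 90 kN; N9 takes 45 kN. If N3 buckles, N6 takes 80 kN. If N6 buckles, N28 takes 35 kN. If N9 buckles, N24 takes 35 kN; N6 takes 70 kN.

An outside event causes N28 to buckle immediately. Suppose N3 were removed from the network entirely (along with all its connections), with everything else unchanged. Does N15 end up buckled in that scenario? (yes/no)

With N3 removed:
Round 1 — N28 buckles (initial).
  N15: +90 → 90 < 120
  N9: +45 → 45 ≥ 40
Round 2 — N9 buckles.
  N24: +35 → 35 < 40
  N6: +70 → 70 ≥ 30
Round 3 — N6 buckles.
No further bucklings.

no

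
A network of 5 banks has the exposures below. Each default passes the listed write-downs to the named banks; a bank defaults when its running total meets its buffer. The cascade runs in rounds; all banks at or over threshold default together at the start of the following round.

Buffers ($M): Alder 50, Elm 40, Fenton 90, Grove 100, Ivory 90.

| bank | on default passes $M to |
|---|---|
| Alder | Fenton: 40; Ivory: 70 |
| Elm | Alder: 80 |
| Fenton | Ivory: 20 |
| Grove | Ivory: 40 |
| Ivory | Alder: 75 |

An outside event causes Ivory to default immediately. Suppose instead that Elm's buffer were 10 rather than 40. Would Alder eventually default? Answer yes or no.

With Elm's buffer at 10:
Round 1 — Ivory defaults (initial).
  Alder: +75 → 75 ≥ 50
Round 2 — Alder defaults.
  Fenton: +40 → 40 < 90
No further defaults.

yes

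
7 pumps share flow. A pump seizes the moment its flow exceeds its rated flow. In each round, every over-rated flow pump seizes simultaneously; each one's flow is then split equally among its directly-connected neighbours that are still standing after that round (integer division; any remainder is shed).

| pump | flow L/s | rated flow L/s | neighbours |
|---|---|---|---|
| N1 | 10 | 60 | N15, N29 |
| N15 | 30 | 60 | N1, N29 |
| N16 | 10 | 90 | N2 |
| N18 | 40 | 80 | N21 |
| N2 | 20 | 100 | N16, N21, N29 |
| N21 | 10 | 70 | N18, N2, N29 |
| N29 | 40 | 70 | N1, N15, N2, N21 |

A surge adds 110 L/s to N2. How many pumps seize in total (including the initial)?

4

Round 1 — N2 at 130 > 100. N2 seizes.
  N2 sheds 130 L/s to N16, N21, N29: 43 each (1 lost).
    N16: 10+43 = 53 ≤ 90
    N21: 10+43 = 53 ≤ 70
    N29: 40+43 = 83 > 70
Round 2 — N29 seizes.
  N29 sheds 83 L/s to N1, N15, N21: 27 each (2 lost).
    N1: 10+27 = 37 ≤ 60
    N15: 30+27 = 57 ≤ 60
    N21: 53+27 = 80 > 70
Round 3 — N21 seizes.
  N21 sheds 80 L/s to N18: 80 each.
    N18: 40+80 = 120 > 80
Round 4 — N18 seizes.
  N18 sheds 120 L/s: no online neighbours, lost.
No further seizures.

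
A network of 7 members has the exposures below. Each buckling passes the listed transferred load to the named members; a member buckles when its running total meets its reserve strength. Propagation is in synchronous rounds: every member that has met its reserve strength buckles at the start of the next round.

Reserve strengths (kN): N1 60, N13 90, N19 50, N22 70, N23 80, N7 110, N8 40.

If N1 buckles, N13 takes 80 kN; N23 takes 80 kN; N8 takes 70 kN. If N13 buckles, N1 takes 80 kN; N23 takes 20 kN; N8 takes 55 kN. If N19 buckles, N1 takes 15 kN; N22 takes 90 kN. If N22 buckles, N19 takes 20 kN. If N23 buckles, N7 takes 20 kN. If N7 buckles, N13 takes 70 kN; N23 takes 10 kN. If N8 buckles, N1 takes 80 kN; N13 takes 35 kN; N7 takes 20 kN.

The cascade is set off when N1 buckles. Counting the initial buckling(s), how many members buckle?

Round 1 — N1 buckles (initial).
  N13: +80 → 80 < 90
  N23: +80 → 80 ≥ 80
  N8: +70 → 70 ≥ 40
Round 2 — N23, N8 buckle.
  N13: +35 → 115 ≥ 90
  N7: +20+20 → 40 < 110
Round 3 — N13 buckles.
No further bucklings.

4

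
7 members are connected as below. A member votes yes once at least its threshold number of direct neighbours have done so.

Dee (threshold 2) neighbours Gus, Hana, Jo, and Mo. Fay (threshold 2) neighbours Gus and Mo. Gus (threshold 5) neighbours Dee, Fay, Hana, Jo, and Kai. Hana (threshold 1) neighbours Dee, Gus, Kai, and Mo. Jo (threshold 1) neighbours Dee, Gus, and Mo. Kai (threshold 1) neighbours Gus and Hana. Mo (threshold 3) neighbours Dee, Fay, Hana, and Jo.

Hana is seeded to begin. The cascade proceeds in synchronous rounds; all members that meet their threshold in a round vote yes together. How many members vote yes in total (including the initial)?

Round 1 — Hana votes yes (initial).
Round 2 — checking thresholds:
  Dee: 1 of 4 neighbours < 2, not yet.
  Gus: 1 of 5 neighbours < 5, not yet.
  Kai: 1 of 2 neighbours ≥ 1, votes yes.
  Mo: 1 of 4 neighbours < 3, not yet.
Round 3 — no new yes votes; cascade stops.

2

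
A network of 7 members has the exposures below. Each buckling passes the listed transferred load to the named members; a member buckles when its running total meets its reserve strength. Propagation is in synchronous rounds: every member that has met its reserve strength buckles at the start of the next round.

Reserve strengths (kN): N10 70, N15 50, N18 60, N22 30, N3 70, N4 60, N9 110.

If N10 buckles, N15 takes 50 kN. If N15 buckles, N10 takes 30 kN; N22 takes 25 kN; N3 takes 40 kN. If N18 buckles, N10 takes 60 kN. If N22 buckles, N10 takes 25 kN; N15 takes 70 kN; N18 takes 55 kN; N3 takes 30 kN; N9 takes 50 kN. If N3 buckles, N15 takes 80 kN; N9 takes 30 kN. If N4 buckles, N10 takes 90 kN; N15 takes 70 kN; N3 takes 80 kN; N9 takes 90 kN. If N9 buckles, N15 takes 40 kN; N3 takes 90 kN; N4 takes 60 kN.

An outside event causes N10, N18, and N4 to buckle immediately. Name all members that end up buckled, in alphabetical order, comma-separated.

Round 1 — N10, N18, N4 buckle (initial).
  N15: +50+70 → 120 ≥ 50
  N3: +80 → 80 ≥ 70
  N9: +90 → 90 < 110
Round 2 — N15, N3 buckle.
  N22: +25 → 25 < 30
  N9: +30 → 120 ≥ 110
Round 3 — N9 buckles.
No further bucklings.

N10, N15, N18, N3, N4, N9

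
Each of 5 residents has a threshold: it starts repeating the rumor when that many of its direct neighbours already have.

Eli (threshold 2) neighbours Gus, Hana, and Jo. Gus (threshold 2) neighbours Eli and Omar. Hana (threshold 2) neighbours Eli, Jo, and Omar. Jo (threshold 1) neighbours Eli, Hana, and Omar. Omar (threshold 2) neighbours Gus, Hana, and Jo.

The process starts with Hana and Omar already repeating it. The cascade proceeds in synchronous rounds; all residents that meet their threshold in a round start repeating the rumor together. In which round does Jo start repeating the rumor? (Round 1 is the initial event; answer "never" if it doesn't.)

2

Round 1 — Hana, Omar start repeating the rumor (initial).
Round 2 — checking thresholds:
  Eli: 1 of 3 neighbours < 2, not yet.
  Gus: 1 of 2 neighbours < 2, not yet.
  Jo: 2 of 3 neighbours ≥ 1, starts repeating the rumor.
Round 3 — checking thresholds:
  Eli: 2 of 3 neighbours ≥ 2, starts repeating the rumor.
  Gus: 1 of 2 neighbours < 2, not yet.
Round 4 — checking thresholds:
  Gus: 2 of 2 neighbours ≥ 2, starts repeating the rumor.
Round 5 — no new spreads; cascade stops.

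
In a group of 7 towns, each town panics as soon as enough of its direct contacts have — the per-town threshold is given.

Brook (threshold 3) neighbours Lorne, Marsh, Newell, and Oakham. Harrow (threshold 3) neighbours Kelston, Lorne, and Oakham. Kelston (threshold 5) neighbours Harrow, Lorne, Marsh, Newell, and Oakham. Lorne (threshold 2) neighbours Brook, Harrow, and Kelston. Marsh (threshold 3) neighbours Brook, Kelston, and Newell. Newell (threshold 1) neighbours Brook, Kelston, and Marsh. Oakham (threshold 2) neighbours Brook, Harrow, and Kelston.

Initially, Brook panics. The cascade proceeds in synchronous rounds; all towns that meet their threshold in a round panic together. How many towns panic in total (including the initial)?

Round 1 — Brook panics (initial).
Round 2 — checking thresholds:
  Lorne: 1 of 3 neighbours < 2, not yet.
  Marsh: 1 of 3 neighbours < 3, not yet.
  Newell: 1 of 3 neighbours ≥ 1, panics.
  Oakham: 1 of 3 neighbours < 2, not yet.
Round 3 — no new panics; cascade stops.

2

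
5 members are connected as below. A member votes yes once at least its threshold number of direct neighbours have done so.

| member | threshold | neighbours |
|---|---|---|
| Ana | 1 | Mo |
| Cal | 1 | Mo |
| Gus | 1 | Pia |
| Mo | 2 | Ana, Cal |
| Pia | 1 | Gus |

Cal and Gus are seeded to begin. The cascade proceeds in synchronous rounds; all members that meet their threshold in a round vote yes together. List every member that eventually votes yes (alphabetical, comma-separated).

Round 1 — Cal, Gus vote yes (initial).
Round 2 — checking thresholds:
  Mo: 1 of 2 neighbours < 2, not yet.
  Pia: 1 of 1 neighbours ≥ 1, votes yes.
Round 3 — no new yes votes; cascade stops.

Cal, Gus, Pia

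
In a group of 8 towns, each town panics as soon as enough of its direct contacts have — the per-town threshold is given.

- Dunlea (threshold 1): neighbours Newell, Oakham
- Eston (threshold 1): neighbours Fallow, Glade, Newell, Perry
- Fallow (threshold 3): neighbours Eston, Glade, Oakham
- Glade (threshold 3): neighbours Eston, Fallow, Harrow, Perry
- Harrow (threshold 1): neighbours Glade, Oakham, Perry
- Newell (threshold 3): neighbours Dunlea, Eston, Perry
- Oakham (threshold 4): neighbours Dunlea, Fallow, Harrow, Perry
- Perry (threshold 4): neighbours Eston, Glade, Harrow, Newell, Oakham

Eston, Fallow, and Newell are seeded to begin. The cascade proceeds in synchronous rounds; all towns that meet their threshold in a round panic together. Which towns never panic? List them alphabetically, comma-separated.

Round 1 — Eston, Fallow, Newell panic (initial).
Round 2 — checking thresholds:
  Dunlea: 1 of 2 neighbours ≥ 1, panics.
  Glade: 2 of 4 neighbours < 3, not yet.
  Oakham: 1 of 4 neighbours < 4, not yet.
  Perry: 2 of 5 neighbours < 4, not yet.
Round 3 — no new panics; cascade stops.

Glade, Harrow, Oakham, Perry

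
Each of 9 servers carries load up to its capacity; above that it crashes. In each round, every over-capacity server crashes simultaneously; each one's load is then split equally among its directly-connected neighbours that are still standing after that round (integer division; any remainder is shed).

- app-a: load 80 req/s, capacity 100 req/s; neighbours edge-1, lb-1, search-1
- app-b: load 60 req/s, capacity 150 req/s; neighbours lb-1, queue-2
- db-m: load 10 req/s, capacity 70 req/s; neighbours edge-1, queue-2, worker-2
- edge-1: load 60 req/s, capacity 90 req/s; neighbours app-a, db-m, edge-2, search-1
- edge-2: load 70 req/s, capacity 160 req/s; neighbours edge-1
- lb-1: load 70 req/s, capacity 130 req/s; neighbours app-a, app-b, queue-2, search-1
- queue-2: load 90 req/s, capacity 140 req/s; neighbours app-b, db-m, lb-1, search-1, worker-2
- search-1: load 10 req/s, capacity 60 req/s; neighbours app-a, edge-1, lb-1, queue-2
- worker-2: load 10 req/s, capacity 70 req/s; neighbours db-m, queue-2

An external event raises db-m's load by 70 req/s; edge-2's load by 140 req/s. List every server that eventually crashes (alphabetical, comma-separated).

app-a, app-b, db-m, edge-1, edge-2, lb-1, queue-2, search-1, worker-2

Round 1 — db-m at 80 > 70; edge-2 at 210 > 160. db-m, edge-2 crash.
  db-m sheds 80 req/s to edge-1, queue-2, worker-2: 26 each (2 lost).
    edge-1: 60+26 = 86 ≤ 90
    queue-2: 90+26 = 116 ≤ 140
    worker-2: 10+26 = 36 ≤ 70
  edge-2 sheds 210 req/s to edge-1: 210 each.
    edge-1: 86+210 = 296 > 90
Round 2 — edge-1 crashes.
  edge-1 sheds 296 req/s to app-a, search-1: 148 each.
    app-a: 80+148 = 228 > 100
    search-1: 10+148 = 158 > 60
Round 3 — app-a, search-1 crash.
  app-a sheds 228 req/s to lb-1: 228 each.
    lb-1: 70+228 = 298 > 130
  search-1 sheds 158 req/s to lb-1, queue-2: 79 each.
    lb-1: 298+79 = 377 > 130
    queue-2: 116+79 = 195 > 140
Round 4 — lb-1, queue-2 crash.
  lb-1 sheds 377 req/s to app-b: 377 each.
    app-b: 60+377 = 437 > 150
  queue-2 sheds 195 req/s to app-b, worker-2: 97 each (1 lost).
    app-b: 437+97 = 534 > 150
    worker-2: 36+97 = 133 > 70
Round 5 — app-b, worker-2 crash.
  app-b sheds 534 req/s: no online neighbours, lost.
  worker-2 sheds 133 req/s: no online neighbours, lost.
No further crashes.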